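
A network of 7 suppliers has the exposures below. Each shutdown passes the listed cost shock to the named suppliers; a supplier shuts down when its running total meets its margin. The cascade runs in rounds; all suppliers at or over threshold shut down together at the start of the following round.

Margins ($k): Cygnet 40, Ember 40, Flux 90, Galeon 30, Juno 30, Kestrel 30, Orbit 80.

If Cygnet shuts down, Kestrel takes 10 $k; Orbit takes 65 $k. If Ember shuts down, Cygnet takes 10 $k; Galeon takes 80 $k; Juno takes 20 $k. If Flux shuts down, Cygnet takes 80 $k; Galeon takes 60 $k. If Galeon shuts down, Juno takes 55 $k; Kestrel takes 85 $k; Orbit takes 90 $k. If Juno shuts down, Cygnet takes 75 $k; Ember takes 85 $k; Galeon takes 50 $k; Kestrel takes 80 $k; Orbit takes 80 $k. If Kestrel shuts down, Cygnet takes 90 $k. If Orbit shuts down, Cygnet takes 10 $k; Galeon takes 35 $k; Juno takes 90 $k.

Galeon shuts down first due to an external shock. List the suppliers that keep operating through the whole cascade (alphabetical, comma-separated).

Flux

Round 1 — Galeon shuts down (initial).
  Juno: +55 → 55 ≥ 30
  Kestrel: +85 → 85 ≥ 30
  Orbit: +90 → 90 ≥ 80
Round 2 — Juno, Kestrel, Orbit shut down.
  Cygnet: +75+90+10 → 175 ≥ 40
  Ember: +85 → 85 ≥ 40
Round 3 — Cygnet, Ember shut down.
No further shutdowns.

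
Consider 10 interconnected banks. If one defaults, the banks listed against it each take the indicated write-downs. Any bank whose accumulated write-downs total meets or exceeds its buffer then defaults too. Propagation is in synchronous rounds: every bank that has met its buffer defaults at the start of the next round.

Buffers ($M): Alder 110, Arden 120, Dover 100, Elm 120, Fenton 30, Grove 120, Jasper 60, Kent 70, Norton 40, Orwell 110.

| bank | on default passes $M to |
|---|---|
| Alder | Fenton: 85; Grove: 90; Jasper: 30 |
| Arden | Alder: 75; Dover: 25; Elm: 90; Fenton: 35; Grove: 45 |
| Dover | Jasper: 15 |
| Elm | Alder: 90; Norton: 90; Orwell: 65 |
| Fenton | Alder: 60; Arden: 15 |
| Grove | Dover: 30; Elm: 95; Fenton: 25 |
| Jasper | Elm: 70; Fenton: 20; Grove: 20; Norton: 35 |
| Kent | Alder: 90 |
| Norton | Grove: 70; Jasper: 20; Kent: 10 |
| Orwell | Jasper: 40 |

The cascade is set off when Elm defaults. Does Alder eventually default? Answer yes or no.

Round 1 — Elm defaults (initial).
  Alder: +90 → 90 < 110
  Norton: +90 → 90 ≥ 40
  Orwell: +65 → 65 < 110
Round 2 — Norton defaults.
  Grove: +70 → 70 < 120
  Jasper: +20 → 20 < 60
  Kent: +10 → 10 < 70
No further defaults.

no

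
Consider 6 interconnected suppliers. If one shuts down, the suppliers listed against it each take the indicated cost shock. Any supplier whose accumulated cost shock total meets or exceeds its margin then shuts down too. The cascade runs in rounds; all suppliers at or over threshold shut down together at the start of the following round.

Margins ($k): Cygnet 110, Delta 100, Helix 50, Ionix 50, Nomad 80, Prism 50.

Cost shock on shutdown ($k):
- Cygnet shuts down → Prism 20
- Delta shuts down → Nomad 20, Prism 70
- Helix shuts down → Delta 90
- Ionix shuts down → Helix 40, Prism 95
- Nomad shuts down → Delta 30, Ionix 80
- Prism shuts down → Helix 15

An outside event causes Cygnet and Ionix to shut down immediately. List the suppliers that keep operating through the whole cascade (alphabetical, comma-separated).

Round 1 — Cygnet, Ionix shut down (initial).
  Helix: +40 → 40 < 50
  Prism: +20+95 → 115 ≥ 50
Round 2 — Prism shuts down.
  Helix: +15 → 55 ≥ 50
Round 3 — Helix shuts down.
  Delta: +90 → 90 < 100
No further shutdowns.

Delta, Nomad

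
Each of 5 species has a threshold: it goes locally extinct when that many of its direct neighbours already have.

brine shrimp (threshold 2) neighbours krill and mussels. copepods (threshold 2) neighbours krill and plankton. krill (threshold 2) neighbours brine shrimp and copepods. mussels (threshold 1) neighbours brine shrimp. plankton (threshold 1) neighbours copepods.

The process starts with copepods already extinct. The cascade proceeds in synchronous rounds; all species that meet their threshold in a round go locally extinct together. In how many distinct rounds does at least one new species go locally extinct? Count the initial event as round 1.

Round 1 — copepods goes locally extinct (initial).
Round 2 — checking thresholds:
  krill: 1 of 2 neighbours < 2, below threshold.
  plankton: 1 of 1 neighbours ≥ 1, goes locally extinct.
Round 3 — no new extinctions; cascade stops.

2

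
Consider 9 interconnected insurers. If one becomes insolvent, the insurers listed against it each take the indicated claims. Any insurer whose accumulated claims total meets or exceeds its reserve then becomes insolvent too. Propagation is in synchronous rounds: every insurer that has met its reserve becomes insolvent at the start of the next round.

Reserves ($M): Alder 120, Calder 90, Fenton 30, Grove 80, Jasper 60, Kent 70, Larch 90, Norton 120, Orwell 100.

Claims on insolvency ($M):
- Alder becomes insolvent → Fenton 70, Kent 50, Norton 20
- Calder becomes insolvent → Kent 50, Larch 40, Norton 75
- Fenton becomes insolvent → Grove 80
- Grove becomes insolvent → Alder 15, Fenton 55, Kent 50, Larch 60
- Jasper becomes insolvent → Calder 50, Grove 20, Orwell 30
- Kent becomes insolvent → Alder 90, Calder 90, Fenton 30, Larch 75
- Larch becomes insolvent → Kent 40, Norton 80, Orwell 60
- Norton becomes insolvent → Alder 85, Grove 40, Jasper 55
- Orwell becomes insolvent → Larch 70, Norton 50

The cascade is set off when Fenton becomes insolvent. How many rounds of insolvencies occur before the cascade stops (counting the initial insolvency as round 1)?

2

Round 1 — Fenton becomes insolvent (initial).
  Grove: +80 → 80 ≥ 80
Round 2 — Grove becomes insolvent.
  Alder: +15 → 15 < 120
  Kent: +50 → 50 < 70
  Larch: +60 → 60 < 90
No further insolvencies.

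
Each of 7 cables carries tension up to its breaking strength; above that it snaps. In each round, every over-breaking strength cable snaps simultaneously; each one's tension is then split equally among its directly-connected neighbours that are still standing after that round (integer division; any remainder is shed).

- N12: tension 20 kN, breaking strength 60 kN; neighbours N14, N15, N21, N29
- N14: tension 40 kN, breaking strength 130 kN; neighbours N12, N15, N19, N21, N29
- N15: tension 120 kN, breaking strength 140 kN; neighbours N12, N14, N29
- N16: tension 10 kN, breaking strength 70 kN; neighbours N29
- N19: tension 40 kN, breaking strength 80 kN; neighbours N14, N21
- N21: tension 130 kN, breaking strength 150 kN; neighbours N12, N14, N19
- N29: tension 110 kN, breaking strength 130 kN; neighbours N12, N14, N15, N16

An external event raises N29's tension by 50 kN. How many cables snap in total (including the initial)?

6

Round 1 — N29 at 160 > 130. N29 snaps.
  N29 sheds 160 kN to N12, N14, N15, N16: 40 each.
    N12: 20+40 = 60 ≤ 60
    N14: 40+40 = 80 ≤ 130
    N15: 120+40 = 160 > 140
    N16: 10+40 = 50 ≤ 70
Round 2 — N15 snaps.
  N15 sheds 160 kN to N12, N14: 80 each.
    N12: 60+80 = 140 > 60
    N14: 80+80 = 160 > 130
Round 3 — N12, N14 snap.
  N12 sheds 140 kN to N21: 140 each.
    N21: 130+140 = 270 > 150
  N14 sheds 160 kN to N19, N21: 80 each.
    N19: 40+80 = 120 > 80
    N21: 270+80 = 350 > 150
Round 4 — N19, N21 snap.
  N19 sheds 120 kN: no online neighbours, lost.
  N21 sheds 350 kN: no online neighbours, lost.
No further breaks.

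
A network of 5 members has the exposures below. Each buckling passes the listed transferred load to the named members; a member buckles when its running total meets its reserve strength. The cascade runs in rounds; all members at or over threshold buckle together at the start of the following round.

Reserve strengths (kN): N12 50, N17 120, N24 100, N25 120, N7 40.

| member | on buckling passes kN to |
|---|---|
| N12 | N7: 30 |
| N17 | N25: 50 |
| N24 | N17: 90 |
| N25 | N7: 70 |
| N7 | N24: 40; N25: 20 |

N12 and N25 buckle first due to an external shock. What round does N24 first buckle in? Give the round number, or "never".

Round 1 — N12, N25 buckle (initial).
  N7: +30+70 → 100 ≥ 40
Round 2 — N7 buckles.
  N24: +40 → 40 < 100
No further bucklings.

never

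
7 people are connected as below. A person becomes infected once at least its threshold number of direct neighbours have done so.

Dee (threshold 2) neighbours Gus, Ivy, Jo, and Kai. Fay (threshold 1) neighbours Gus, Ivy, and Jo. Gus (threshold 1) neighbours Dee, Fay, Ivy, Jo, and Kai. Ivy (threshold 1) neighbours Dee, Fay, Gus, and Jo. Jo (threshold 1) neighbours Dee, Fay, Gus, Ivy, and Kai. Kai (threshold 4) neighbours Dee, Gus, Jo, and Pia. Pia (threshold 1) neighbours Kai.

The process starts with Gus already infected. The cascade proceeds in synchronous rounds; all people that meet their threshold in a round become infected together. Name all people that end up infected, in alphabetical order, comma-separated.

Round 1 — Gus becomes infected (initial).
Round 2 — checking thresholds:
  Dee: 1 of 4 neighbours < 2, holds.
  Fay: 1 of 3 neighbours ≥ 1, becomes infected.
  Ivy: 1 of 4 neighbours ≥ 1, becomes infected.
  Jo: 1 of 5 neighbours ≥ 1, becomes infected.
  Kai: 1 of 4 neighbours < 4, holds.
Round 3 — checking thresholds:
  Dee: 3 of 4 neighbours ≥ 2, becomes infected.
  Kai: 2 of 4 neighbours < 4, holds.
Round 4 — no new infections; cascade stops.

Dee, Fay, Gus, Ivy, Jo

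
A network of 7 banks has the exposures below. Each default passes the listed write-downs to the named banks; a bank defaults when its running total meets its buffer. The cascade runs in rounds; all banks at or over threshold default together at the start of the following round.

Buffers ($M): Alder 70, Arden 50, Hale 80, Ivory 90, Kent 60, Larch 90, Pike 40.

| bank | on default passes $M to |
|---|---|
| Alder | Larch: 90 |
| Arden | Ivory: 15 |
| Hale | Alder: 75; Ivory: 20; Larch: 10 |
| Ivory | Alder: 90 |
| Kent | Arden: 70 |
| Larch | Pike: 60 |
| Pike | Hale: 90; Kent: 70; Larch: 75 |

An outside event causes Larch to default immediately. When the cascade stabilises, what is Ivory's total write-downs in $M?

Round 1 — Larch defaults (initial).
  Pike: +60 → 60 ≥ 40
Round 2 — Pike defaults.
  Hale: +90 → 90 ≥ 80
  Kent: +70 → 70 ≥ 60
Round 3 — Hale, Kent default.
  Alder: +75 → 75 ≥ 70
  Arden: +70 → 70 ≥ 50
  Ivory: +20 → 20 < 90
Round 4 — Alder, Arden default.
  Ivory: +15 → 35 < 90
No further defaults.

35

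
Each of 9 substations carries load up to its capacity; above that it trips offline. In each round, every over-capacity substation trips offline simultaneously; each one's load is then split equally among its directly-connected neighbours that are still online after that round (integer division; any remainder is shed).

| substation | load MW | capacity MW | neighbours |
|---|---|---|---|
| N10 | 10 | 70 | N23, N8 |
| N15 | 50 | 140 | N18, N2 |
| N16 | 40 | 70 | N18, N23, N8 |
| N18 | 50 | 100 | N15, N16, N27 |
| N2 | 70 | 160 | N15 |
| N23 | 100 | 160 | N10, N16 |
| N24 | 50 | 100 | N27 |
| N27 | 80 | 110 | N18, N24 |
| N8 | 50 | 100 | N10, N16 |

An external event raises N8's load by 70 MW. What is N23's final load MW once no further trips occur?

150

Round 1 — N8 at 120 > 100. N8 trips offline.
  N8 sheds 120 MW to N10, N16: 60 each.
    N10: 10+60 = 70 ≤ 70
    N16: 40+60 = 100 > 70
Round 2 — N16 trips offline.
  N16 sheds 100 MW to N18, N23: 50 each.
    N18: 50+50 = 100 ≤ 100
    N23: 100+50 = 150 ≤ 160
No further trips.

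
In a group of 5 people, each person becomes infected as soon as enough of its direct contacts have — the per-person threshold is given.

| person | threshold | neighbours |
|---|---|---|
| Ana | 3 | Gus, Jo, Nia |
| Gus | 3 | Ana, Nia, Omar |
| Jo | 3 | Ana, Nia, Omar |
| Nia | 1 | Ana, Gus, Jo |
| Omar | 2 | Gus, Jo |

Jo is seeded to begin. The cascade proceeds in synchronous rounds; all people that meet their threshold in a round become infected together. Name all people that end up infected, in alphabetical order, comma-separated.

Round 1 — Jo becomes infected (initial).
Round 2 — checking thresholds:
  Ana: 1 of 3 neighbours < 3, below threshold.
  Nia: 1 of 3 neighbours ≥ 1, becomes infected.
  Omar: 1 of 2 neighbours < 2, below threshold.
Round 3 — no new infections; cascade stops.

Jo, Nia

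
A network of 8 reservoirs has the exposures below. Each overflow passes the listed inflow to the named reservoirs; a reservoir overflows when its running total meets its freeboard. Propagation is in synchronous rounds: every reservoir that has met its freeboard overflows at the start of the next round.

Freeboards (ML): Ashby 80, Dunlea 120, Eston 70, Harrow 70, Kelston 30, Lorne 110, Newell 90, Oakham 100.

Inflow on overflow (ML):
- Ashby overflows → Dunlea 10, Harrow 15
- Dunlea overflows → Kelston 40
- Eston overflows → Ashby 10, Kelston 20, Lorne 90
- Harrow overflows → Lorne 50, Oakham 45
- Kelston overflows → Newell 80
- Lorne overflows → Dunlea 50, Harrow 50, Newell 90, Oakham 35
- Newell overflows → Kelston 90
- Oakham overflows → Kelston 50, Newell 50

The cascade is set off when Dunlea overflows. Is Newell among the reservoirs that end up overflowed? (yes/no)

no

Round 1 — Dunlea overflows (initial).
  Kelston: +40 → 40 ≥ 30
Round 2 — Kelston overflows.
  Newell: +80 → 80 < 90
No further overflows.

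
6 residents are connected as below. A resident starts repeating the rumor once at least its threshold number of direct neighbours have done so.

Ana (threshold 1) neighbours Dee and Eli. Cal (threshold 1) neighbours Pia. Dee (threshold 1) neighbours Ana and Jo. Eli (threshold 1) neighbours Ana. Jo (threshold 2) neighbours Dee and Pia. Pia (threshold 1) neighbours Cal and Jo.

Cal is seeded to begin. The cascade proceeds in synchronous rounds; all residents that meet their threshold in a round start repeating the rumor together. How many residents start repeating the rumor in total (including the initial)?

2

Round 1 — Cal starts repeating the rumor (initial).
Round 2 — checking thresholds:
  Pia: 1 of 2 neighbours ≥ 1, starts repeating the rumor.
Round 3 — no new spreads; cascade stops.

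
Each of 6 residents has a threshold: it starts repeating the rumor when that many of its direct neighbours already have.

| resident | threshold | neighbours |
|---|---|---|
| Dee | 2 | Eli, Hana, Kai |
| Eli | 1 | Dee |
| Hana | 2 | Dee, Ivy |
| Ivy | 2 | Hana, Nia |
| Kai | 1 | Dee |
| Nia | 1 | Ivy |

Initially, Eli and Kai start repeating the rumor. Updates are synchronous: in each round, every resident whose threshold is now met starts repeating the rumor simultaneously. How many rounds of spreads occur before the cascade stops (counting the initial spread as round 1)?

Round 1 — Eli, Kai start repeating the rumor (initial).
Round 2 — checking thresholds:
  Dee: 2 of 3 neighbours ≥ 2, starts repeating the rumor.
Round 3 — no new spreads; cascade stops.

2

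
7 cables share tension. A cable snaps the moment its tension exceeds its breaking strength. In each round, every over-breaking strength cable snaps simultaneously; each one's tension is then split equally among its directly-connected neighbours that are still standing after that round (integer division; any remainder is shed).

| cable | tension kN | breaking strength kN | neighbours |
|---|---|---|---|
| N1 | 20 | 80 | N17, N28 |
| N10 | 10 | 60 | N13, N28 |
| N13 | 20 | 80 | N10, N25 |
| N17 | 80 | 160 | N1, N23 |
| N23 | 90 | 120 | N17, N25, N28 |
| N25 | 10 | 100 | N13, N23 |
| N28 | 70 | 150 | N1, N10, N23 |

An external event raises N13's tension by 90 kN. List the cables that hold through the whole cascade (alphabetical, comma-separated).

N1, N17, N23, N25, N28

Round 1 — N13 at 110 > 80. N13 snaps.
  N13 sheds 110 kN to N10, N25: 55 each.
    N10: 10+55 = 65 > 60
    N25: 10+55 = 65 ≤ 100
Round 2 — N10 snaps.
  N10 sheds 65 kN to N28: 65 each.
    N28: 70+65 = 135 ≤ 150
No further breaks.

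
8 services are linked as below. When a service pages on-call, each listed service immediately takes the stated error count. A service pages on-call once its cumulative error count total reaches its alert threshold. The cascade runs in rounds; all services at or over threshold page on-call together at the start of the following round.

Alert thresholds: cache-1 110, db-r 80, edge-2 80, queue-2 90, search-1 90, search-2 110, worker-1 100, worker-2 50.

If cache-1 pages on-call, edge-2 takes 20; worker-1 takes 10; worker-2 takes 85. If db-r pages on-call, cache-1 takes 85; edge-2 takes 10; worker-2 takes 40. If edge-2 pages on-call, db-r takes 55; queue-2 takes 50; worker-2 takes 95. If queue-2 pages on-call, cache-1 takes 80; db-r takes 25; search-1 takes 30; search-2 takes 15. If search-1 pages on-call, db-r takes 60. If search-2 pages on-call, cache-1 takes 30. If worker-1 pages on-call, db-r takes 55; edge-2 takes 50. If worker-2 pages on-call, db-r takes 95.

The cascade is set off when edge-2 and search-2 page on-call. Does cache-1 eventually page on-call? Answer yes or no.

yes

Round 1 — edge-2, search-2 page on-call (initial).
  cache-1: +30 → 30 < 110
  db-r: +55 → 55 < 80
  queue-2: +50 → 50 < 90
  worker-2: +95 → 95 ≥ 50
Round 2 — worker-2 pages on-call.
  db-r: +95 → 150 ≥ 80
Round 3 — db-r pages on-call.
  cache-1: +85 → 115 ≥ 110
Round 4 — cache-1 pages on-call.
  worker-1: +10 → 10 < 100
No further pages.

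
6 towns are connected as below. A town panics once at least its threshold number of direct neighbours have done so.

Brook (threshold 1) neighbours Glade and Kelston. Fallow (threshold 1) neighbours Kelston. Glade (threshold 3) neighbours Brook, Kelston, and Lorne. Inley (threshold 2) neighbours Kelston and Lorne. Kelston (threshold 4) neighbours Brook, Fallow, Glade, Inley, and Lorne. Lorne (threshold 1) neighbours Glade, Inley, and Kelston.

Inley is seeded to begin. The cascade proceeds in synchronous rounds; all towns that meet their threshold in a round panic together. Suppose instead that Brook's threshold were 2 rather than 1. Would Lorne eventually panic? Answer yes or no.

yes

With Brook's threshold at 2:
Round 1 — Inley panics (initial).
Round 2 — checking thresholds:
  Kelston: 1 of 5 neighbours < 4, holds.
  Lorne: 1 of 3 neighbours ≥ 1, panics.
Round 3 — no new panics; cascade stops.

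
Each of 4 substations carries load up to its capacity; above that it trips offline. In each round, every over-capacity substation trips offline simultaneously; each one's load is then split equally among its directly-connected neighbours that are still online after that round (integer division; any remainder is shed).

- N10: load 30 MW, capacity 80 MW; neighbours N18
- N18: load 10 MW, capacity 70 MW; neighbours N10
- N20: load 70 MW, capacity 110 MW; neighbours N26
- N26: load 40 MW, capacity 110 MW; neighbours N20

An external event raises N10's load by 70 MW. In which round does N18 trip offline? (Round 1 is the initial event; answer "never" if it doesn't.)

2

Round 1 — N10 at 100 > 80. N10 trips offline.
  N10 sheds 100 MW to N18: 100 each.
    N18: 10+100 = 110 > 70
Round 2 — N18 trips offline.
  N18 sheds 110 MW: no online neighbours, lost.
No further trips.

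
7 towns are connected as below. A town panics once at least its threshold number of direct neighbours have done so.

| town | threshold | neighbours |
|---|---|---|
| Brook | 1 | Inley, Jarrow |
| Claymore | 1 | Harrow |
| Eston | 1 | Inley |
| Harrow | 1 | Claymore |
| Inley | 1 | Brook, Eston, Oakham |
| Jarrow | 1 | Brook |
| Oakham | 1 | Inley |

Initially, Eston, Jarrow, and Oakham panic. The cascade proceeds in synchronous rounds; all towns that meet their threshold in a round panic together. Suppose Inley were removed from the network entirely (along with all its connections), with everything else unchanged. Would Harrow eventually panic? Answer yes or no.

no

With Inley removed:
Round 1 — Eston, Jarrow, Oakham panic (initial).
Round 2 — checking thresholds:
  Brook: 1 of 1 neighbours ≥ 1, panics.
Round 3 — no new panics; cascade stops.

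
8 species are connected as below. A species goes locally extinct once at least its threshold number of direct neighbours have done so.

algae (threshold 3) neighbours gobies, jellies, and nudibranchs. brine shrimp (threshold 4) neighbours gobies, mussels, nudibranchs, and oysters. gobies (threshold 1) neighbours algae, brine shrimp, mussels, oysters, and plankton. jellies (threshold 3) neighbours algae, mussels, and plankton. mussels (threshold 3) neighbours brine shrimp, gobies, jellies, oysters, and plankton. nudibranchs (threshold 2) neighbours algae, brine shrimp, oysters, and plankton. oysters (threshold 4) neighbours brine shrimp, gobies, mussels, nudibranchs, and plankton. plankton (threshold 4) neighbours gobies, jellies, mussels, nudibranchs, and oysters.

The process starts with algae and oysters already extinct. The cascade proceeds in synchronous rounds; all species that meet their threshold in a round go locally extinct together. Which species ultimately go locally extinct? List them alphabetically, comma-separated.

algae, gobies, nudibranchs, oysters

Round 1 — algae, oysters go locally extinct (initial).
Round 2 — checking thresholds:
  brine shrimp: 1 of 4 neighbours < 4, below threshold.
  gobies: 2 of 5 neighbours ≥ 1, goes locally extinct.
  jellies: 1 of 3 neighbours < 3, below threshold.
  mussels: 1 of 5 neighbours < 3, below threshold.
  nudibranchs: 2 of 4 neighbours ≥ 2, goes locally extinct.
  plankton: 1 of 5 neighbours < 4, below threshold.
Round 3 — no new extinctions; cascade stops.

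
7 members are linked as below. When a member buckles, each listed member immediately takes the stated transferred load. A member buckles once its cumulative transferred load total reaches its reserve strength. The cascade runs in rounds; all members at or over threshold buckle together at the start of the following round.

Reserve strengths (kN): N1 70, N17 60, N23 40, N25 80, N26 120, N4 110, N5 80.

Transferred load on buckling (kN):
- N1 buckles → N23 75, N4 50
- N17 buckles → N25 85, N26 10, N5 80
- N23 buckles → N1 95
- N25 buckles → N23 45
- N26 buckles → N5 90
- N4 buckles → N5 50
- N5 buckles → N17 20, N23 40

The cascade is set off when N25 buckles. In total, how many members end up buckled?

Round 1 — N25 buckles (initial).
  N23: +45 → 45 ≥ 40
Round 2 — N23 buckles.
  N1: +95 → 95 ≥ 70
Round 3 — N1 buckles.
  N4: +50 → 50 < 110
No further bucklings.

3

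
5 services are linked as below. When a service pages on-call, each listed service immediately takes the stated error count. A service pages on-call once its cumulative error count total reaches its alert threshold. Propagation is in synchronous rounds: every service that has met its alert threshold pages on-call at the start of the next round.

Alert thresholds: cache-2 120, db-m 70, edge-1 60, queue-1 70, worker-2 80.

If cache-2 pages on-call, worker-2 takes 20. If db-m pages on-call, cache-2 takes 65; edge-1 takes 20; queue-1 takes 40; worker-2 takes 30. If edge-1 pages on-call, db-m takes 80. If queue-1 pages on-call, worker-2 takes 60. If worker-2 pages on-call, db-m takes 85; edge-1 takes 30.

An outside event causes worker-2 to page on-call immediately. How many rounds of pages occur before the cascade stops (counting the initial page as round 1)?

Round 1 — worker-2 pages on-call (initial).
  db-m: +85 → 85 ≥ 70
  edge-1: +30 → 30 < 60
Round 2 — db-m pages on-call.
  cache-2: +65 → 65 < 120
  edge-1: +20 → 50 < 60
  queue-1: +40 → 40 < 70
No further pages.

2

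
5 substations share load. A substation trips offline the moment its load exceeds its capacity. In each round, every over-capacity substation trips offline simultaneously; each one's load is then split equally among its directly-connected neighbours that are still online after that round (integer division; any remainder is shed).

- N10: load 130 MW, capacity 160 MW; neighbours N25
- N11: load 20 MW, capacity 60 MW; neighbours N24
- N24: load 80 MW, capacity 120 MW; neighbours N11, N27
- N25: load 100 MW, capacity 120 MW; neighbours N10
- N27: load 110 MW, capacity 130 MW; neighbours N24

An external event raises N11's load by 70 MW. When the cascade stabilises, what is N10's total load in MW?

130

Round 1 — N11 at 90 > 60. N11 trips offline.
  N11 sheds 90 MW to N24: 90 each.
    N24: 80+90 = 170 > 120
Round 2 — N24 trips offline.
  N24 sheds 170 MW to N27: 170 each.
    N27: 110+170 = 280 > 130
Round 3 — N27 trips offline.
  N27 sheds 280 MW: no online neighbours, lost.
No further trips.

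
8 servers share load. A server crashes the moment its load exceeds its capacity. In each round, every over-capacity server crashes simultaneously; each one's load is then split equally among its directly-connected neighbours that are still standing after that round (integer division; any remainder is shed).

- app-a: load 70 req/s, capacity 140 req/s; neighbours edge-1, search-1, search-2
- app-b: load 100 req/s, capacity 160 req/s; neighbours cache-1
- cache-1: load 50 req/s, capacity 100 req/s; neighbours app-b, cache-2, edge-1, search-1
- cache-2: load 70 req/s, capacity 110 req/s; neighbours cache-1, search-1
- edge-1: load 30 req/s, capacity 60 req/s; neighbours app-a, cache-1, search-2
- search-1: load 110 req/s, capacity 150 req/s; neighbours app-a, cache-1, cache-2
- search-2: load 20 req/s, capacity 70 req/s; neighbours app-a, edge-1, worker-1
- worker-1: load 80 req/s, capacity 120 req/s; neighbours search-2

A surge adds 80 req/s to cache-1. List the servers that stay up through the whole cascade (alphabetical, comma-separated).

Round 1 — cache-1 at 130 > 100. cache-1 crashes.
  cache-1 sheds 130 req/s to app-b, cache-2, edge-1, search-1: 32 each (2 lost).
    app-b: 100+32 = 132 ≤ 160
    cache-2: 70+32 = 102 ≤ 110
    edge-1: 30+32 = 62 > 60
    search-1: 110+32 = 142 ≤ 150
Round 2 — edge-1 crashes.
  edge-1 sheds 62 req/s to app-a, search-2: 31 each.
    app-a: 70+31 = 101 ≤ 140
    search-2: 20+31 = 51 ≤ 70
No further crashes.

app-a, app-b, cache-2, search-1, search-2, worker-1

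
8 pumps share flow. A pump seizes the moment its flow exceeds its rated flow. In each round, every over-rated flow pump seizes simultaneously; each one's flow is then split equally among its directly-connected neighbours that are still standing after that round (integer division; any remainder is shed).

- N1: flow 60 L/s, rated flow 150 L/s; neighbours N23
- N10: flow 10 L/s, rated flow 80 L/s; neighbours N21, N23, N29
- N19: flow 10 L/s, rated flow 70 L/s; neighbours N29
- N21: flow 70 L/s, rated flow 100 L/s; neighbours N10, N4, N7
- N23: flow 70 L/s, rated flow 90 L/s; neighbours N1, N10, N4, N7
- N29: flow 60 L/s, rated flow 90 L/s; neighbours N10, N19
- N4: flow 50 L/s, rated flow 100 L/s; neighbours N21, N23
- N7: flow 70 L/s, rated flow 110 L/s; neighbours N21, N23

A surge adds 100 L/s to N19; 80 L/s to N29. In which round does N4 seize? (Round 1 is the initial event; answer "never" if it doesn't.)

4

Round 1 — N19 at 110 > 70; N29 at 140 > 90. N19, N29 seize.
  N19 sheds 110 L/s: no online neighbours, lost.
  N29 sheds 140 L/s to N10: 140 each.
    N10: 10+140 = 150 > 80
Round 2 — N10 seizes.
  N10 sheds 150 L/s to N21, N23: 75 each.
    N21: 70+75 = 145 > 100
    N23: 70+75 = 145 > 90
Round 3 — N21, N23 seize.
  N21 sheds 145 L/s to N4, N7: 72 each (1 lost).
    N4: 50+72 = 122 > 100
    N7: 70+72 = 142 > 110
  N23 sheds 145 L/s to N1, N4, N7: 48 each (1 lost).
    N1: 60+48 = 108 ≤ 150
    N4: 122+48 = 170 > 100
    N7: 142+48 = 190 > 110
Round 4 — N4, N7 seize.
  N4 sheds 170 L/s: no online neighbours, lost.
  N7 sheds 190 L/s: no online neighbours, lost.
No further seizures.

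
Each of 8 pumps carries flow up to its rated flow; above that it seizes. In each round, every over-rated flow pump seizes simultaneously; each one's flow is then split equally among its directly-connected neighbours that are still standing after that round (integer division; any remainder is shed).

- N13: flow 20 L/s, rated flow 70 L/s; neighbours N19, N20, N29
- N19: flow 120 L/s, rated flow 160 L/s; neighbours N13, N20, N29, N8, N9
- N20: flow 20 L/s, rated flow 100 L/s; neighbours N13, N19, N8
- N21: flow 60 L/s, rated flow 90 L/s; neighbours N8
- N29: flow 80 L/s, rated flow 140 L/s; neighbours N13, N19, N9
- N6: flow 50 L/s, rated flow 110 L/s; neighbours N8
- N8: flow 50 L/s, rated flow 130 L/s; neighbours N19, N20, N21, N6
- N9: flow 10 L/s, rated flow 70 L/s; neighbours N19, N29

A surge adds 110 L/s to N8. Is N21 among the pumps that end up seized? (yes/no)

Round 1 — N8 at 160 > 130. N8 seizes.
  N8 sheds 160 L/s to N19, N20, N21, N6: 40 each.
    N19: 120+40 = 160 ≤ 160
    N20: 20+40 = 60 ≤ 100
    N21: 60+40 = 100 > 90
    N6: 50+40 = 90 ≤ 110
Round 2 — N21 seizes.
  N21 sheds 100 L/s: no online neighbours, lost.
No further seizures.

yes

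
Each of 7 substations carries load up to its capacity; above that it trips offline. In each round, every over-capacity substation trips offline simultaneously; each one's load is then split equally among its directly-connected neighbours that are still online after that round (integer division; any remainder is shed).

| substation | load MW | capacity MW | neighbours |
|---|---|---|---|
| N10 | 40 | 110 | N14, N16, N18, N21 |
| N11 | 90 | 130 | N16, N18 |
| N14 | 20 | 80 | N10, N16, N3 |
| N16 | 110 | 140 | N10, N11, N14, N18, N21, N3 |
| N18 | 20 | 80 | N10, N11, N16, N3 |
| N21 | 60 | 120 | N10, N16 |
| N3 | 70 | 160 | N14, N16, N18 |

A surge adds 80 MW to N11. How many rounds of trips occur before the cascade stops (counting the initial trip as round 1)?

Round 1 — N11 at 170 > 130. N11 trips offline.
  N11 sheds 170 MW to N16, N18: 85 each.
    N16: 110+85 = 195 > 140
    N18: 20+85 = 105 > 80
Round 2 — N16, N18 trip offline.
  N16 sheds 195 MW to N10, N14, N21, N3: 48 each (3 lost).
    N10: 40+48 = 88 ≤ 110
    N14: 20+48 = 68 ≤ 80
    N21: 60+48 = 108 ≤ 120
    N3: 70+48 = 118 ≤ 160
  N18 sheds 105 MW to N10, N3: 52 each (1 lost).
    N10: 88+52 = 140 > 110
    N3: 118+52 = 170 > 160
Round 3 — N10, N3 trip offline.
  N10 sheds 140 MW to N14, N21: 70 each.
    N14: 68+70 = 138 > 80
    N21: 108+70 = 178 > 120
  N3 sheds 170 MW to N14: 170 each.
    N14: 138+170 = 308 > 80
Round 4 — N14, N21 trip offline.
  N14 sheds 308 MW: no online neighbours, lost.
  N21 sheds 178 MW: no online neighbours, lost.
No further trips.

4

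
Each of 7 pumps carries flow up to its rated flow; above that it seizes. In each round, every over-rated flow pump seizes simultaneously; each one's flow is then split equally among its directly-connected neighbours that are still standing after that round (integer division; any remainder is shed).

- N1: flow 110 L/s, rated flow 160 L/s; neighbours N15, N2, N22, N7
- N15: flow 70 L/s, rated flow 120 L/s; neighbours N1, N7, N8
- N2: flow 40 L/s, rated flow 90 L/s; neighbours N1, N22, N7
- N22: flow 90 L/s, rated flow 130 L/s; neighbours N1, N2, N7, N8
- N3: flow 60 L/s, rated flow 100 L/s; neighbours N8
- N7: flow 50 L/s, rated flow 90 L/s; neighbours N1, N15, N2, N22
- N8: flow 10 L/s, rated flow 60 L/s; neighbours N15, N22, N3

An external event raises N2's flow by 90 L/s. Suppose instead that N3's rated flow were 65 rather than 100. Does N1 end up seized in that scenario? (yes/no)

yes

With N3's rated flow at 65:
Round 1 — N2 at 130 > 90. N2 seizes.
  N2 sheds 130 L/s to N1, N22, N7: 43 each (1 lost).
    N1: 110+43 = 153 ≤ 160
    N22: 90+43 = 133 > 130
    N7: 50+43 = 93 > 90
Round 2 — N22, N7 seize.
  N22 sheds 133 L/s to N1, N8: 66 each (1 lost).
    N1: 153+66 = 219 > 160
    N8: 10+66 = 76 > 60
  N7 sheds 93 L/s to N1, N15: 46 each (1 lost).
    N1: 219+46 = 265 > 160
    N15: 70+46 = 116 ≤ 120
Round 3 — N1, N8 seize.
  N1 sheds 265 L/s to N15: 265 each.
    N15: 116+265 = 381 > 120
  N8 sheds 76 L/s to N15, N3: 38 each.
    N15: 381+38 = 419 > 120
    N3: 60+38 = 98 > 65
Round 4 — N15, N3 seize.
  N15 sheds 419 L/s: no online neighbours, lost.
  N3 sheds 98 L/s: no online neighbours, lost.
No further seizures.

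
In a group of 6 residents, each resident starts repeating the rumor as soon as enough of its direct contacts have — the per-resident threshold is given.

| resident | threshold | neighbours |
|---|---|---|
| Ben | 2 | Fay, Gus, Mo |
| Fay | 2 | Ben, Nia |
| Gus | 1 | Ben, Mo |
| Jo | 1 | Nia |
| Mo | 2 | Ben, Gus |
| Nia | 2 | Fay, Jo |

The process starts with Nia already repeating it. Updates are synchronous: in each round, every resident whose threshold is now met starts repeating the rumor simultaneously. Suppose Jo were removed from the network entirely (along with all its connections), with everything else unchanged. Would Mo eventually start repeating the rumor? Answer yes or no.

no

With Jo removed:
Round 1 — Nia starts repeating the rumor (initial).
Round 2 — no new spreads; cascade stops.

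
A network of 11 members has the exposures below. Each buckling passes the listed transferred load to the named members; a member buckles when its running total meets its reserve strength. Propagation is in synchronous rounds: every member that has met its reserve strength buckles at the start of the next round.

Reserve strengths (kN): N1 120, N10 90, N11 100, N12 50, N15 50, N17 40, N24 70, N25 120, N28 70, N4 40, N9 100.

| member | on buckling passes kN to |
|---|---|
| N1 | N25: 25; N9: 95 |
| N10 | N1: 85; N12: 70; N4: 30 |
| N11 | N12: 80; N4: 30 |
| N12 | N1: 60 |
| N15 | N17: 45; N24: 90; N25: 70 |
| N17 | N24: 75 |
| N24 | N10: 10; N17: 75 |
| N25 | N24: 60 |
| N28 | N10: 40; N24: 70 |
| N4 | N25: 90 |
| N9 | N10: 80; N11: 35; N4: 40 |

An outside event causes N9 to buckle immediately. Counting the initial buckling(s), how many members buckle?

Round 1 — N9 buckles (initial).
  N10: +80 → 80 < 90
  N11: +35 → 35 < 100
  N4: +40 → 40 ≥ 40
Round 2 — N4 buckles.
  N25: +90 → 90 < 120
No further bucklings.

2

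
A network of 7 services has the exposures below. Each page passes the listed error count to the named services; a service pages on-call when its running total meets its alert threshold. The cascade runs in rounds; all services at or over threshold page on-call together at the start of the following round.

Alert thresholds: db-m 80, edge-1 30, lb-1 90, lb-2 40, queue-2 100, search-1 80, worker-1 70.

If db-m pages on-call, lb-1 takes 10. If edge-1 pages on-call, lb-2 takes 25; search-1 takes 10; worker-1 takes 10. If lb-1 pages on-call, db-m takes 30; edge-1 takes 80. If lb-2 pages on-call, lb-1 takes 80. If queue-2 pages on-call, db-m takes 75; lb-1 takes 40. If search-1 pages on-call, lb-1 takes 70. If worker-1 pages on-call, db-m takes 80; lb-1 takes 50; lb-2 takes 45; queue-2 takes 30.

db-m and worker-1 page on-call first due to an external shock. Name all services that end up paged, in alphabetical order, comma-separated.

Round 1 — db-m, worker-1 page on-call (initial).
  lb-1: +10+50 → 60 < 90
  lb-2: +45 → 45 ≥ 40
  queue-2: +30 → 30 < 100
Round 2 — lb-2 pages on-call.
  lb-1: +80 → 140 ≥ 90
Round 3 — lb-1 pages on-call.
  edge-1: +80 → 80 ≥ 30
Round 4 — edge-1 pages on-call.
  search-1: +10 → 10 < 80
No further pages.

db-m, edge-1, lb-1, lb-2, worker-1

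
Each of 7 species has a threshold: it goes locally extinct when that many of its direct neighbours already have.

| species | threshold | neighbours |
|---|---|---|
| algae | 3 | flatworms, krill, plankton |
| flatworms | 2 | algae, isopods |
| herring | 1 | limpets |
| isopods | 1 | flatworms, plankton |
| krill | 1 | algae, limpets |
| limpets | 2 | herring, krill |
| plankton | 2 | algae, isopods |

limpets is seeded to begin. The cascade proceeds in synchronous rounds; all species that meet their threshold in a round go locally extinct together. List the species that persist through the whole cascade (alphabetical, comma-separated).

algae, flatworms, isopods, plankton

Round 1 — limpets goes locally extinct (initial).
Round 2 — checking thresholds:
  herring: 1 of 1 neighbours ≥ 1, goes locally extinct.
  krill: 1 of 2 neighbours ≥ 1, goes locally extinct.
Round 3 — no new extinctions; cascade stops.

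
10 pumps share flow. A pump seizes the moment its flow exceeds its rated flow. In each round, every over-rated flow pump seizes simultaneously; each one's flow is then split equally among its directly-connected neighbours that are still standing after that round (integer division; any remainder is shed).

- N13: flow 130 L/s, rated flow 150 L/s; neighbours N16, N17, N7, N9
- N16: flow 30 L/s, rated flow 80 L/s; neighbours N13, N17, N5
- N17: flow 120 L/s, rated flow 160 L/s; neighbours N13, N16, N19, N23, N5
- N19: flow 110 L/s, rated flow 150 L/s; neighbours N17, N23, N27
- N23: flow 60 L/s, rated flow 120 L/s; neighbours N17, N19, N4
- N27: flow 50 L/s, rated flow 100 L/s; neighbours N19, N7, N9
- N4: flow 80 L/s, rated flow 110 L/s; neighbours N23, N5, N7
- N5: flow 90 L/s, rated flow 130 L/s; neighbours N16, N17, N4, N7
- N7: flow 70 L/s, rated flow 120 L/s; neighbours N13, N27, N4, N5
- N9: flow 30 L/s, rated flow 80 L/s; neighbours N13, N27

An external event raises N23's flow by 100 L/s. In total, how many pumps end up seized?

10

Round 1 — N23 at 160 > 120. N23 seizes.
  N23 sheds 160 L/s to N17, N19, N4: 53 each (1 lost).
    N17: 120+53 = 173 > 160
    N19: 110+53 = 163 > 150
    N4: 80+53 = 133 > 110
Round 2 — N17, N19, N4 seize.
  N17 sheds 173 L/s to N13, N16, N5: 57 each (2 lost).
    N13: 130+57 = 187 > 150
    N16: 30+57 = 87 > 80
    N5: 90+57 = 147 > 130
  N19 sheds 163 L/s to N27: 163 each.
    N27: 50+163 = 213 > 100
  N4 sheds 133 L/s to N5, N7: 66 each (1 lost).
    N5: 147+66 = 213 > 130
    N7: 70+66 = 136 > 120
Round 3 — N13, N16, N27, N5, N7 seize.
  N13 sheds 187 L/s to N9: 187 each.
    N9: 30+187 = 217 > 80
  N16 sheds 87 L/s: no online neighbours, lost.
  N27 sheds 213 L/s to N9: 213 each.
    N9: 217+213 = 430 > 80
  N5 sheds 213 L/s: no online neighbours, lost.
  N7 sheds 136 L/s: no online neighbours, lost.
Round 4 — N9 seizes.
  N9 sheds 430 L/s: no online neighbours, lost.
No further seizures.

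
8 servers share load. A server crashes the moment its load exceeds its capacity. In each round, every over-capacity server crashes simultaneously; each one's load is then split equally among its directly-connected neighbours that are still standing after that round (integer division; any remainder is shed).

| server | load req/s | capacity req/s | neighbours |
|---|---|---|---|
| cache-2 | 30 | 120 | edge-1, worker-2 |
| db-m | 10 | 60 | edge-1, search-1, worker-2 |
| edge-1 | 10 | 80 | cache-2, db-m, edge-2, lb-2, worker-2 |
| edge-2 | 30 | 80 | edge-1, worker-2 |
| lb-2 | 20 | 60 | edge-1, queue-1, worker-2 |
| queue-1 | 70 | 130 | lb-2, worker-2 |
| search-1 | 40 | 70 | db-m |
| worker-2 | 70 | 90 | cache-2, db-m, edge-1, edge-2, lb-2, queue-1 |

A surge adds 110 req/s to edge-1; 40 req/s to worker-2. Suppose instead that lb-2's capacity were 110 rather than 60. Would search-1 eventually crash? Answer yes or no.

yes

With lb-2's capacity at 110:
Round 1 — edge-1 at 120 > 80; worker-2 at 110 > 90. edge-1, worker-2 crash.
  edge-1 sheds 120 req/s to cache-2, db-m, edge-2, lb-2: 30 each.
    cache-2: 30+30 = 60 ≤ 120
    db-m: 10+30 = 40 ≤ 60
    edge-2: 30+30 = 60 ≤ 80
    lb-2: 20+30 = 50 ≤ 110
  worker-2 sheds 110 req/s to cache-2, db-m, edge-2, lb-2, queue-1: 22 each.
    cache-2: 60+22 = 82 ≤ 120
    db-m: 40+22 = 62 > 60
    edge-2: 60+22 = 82 > 80
    lb-2: 50+22 = 72 ≤ 110
    queue-1: 70+22 = 92 ≤ 130
Round 2 — db-m, edge-2 crash.
  db-m sheds 62 req/s to search-1: 62 each.
    search-1: 40+62 = 102 > 70
  edge-2 sheds 82 req/s: no online neighbours, lost.
Round 3 — search-1 crashes.
  search-1 sheds 102 req/s: no online neighbours, lost.
No further crashes.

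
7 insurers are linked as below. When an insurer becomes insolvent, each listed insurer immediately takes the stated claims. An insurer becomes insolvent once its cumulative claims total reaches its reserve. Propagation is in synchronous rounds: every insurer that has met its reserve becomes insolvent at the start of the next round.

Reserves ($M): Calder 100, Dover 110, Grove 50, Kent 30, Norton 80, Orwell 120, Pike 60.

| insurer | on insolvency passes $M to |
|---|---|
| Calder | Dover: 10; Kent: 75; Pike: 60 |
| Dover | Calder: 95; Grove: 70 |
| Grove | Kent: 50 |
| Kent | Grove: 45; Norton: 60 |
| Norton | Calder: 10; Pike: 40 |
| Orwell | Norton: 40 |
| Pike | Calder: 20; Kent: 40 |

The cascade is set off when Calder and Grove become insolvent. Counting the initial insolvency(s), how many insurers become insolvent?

Round 1 — Calder, Grove become insolvent (initial).
  Dover: +10 → 10 < 110
  Kent: +75+50 → 125 ≥ 30
  Pike: +60 → 60 ≥ 60
Round 2 — Kent, Pike become insolvent.
  Norton: +60 → 60 < 80
No further insolvencies.

4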